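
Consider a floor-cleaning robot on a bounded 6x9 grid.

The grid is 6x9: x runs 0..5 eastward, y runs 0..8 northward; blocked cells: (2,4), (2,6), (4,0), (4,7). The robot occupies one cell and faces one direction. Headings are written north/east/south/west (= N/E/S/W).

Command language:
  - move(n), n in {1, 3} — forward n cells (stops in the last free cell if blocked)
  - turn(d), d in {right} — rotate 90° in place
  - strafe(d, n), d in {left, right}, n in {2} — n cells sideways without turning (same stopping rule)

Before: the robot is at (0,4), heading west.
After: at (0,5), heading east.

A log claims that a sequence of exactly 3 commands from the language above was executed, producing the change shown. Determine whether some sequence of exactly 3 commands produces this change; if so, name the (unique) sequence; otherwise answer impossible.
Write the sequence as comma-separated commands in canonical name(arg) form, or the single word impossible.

turn(right), move(1), turn(right)

key: position moved to (0,5) AND the heading swung to E — translation plus rotation needed
begin: at (0,4), heading west
step 1 (turn(right)): at (0,4), heading north
step 2 (move(1)): at (0,5), heading north
step 3 (turn(right)): at (0,5), heading east
uniquely the one of 125 3-step routes that fits.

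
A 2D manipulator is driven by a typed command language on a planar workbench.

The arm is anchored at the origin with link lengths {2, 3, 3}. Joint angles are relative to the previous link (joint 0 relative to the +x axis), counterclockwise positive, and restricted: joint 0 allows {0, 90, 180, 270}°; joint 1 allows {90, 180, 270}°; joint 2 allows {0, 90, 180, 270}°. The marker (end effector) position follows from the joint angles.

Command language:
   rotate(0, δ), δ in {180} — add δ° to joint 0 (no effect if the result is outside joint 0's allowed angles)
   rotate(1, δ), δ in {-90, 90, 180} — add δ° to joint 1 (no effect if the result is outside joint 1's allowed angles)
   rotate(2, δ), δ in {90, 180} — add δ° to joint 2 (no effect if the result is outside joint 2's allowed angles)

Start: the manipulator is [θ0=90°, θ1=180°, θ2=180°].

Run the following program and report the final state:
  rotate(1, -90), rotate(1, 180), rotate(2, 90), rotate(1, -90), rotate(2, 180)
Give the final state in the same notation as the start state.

t0: [θ0=90°, θ1=180°, θ2=180°]
t=1 rotate(1, -90) ⇒ [θ0=90°, θ1=90°, θ2=180°]
t=2 rotate(1, 180) ⇒ [θ0=90°, θ1=270°, θ2=180°]
t=3 rotate(2, 90) ⇒ [θ0=90°, θ1=270°, θ2=270°]
t=4 rotate(1, -90) ⇒ [θ0=90°, θ1=180°, θ2=270°]
t=5 rotate(2, 180) ⇒ [θ0=90°, θ1=180°, θ2=90°]

[θ0=90°, θ1=180°, θ2=90°]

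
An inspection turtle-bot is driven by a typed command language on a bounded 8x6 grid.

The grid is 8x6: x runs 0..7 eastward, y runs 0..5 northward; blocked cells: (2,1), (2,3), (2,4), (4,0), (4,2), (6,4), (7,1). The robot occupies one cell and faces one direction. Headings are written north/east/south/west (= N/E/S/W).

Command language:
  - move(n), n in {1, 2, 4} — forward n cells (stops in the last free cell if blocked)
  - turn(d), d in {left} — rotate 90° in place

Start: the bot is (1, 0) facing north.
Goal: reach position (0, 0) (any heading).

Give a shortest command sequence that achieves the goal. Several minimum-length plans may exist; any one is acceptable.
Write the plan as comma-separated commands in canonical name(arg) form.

turn(left), move(2)

from: (1, 0) facing north
step 1 (turn(left)): (1, 0) facing west
step 2 (move(2)): (0, 0) facing west
no 1-step plan works, so 2 is optimal.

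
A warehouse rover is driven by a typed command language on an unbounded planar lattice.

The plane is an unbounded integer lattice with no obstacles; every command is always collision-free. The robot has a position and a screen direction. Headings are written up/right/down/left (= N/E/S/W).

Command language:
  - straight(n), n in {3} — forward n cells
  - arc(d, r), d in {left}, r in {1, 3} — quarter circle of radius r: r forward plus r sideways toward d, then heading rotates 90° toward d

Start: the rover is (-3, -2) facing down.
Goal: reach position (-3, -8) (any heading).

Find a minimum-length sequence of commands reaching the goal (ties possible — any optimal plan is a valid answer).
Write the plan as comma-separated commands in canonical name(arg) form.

begin: (-3, -2) facing down
step 1 (straight(3)): (-3, -5) facing down
step 2 (straight(3)): (-3, -8) facing down
minimal: 2 command(s), checked below 2.

straight(3), straight(3)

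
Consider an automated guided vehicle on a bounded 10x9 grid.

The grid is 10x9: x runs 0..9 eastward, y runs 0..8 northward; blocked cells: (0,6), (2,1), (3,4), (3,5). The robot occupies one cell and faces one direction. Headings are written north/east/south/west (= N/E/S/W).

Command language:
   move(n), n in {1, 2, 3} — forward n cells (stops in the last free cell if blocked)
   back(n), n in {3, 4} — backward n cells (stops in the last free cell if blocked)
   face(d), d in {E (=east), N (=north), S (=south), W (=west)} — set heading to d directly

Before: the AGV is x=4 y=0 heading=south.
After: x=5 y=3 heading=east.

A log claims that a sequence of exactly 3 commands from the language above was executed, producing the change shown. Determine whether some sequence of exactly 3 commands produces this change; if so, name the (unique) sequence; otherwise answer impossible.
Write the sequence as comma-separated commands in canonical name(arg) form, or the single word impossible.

back(3), face(E), move(1)

key: running move(1) before back(3) would end elsewhere — order is forced
begin: x=4 y=0 heading=south
t=1 back(3) ⇒ x=4 y=3 heading=south
t=2 face(E) ⇒ x=4 y=3 heading=east
t=3 move(1) ⇒ x=5 y=3 heading=east
all 729 alternatives checked — unique.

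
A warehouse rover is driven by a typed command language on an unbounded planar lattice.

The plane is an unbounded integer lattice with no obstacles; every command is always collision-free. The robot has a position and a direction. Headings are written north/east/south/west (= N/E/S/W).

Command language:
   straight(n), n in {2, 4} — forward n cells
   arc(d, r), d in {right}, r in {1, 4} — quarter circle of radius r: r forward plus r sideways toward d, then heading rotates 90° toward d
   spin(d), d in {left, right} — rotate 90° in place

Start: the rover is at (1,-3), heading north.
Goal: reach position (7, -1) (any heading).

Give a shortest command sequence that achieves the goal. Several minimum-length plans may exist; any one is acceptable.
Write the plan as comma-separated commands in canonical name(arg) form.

initial: at (1,-3), heading north
step 1 (arc(right, 1)): at (2,-2), heading east
step 2 (spin(left)): at (2,-2), heading north
step 3 (arc(right, 1)): at (3,-1), heading east
step 4 (straight(4)): at (7,-1), heading east
shorter routes all fall short; 4 is best.

arc(right, 1), spin(left), arc(right, 1), straight(4)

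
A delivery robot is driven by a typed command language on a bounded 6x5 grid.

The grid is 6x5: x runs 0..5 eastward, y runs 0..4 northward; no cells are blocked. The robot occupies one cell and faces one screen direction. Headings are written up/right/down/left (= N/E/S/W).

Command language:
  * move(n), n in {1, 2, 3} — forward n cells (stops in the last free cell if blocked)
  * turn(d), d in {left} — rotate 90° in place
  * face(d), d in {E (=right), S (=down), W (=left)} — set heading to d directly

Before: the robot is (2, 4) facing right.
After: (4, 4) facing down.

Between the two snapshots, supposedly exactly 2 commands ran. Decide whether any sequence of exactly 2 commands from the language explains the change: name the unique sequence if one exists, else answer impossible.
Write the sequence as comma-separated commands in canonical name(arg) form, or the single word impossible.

key: position moved to (4,4) AND the heading swung to S — translation plus rotation needed
begin: (2, 4) facing right
[1] after move(2): (4, 4) facing right
[2] after face(S): (4, 4) facing down
all 49 alternatives checked — unique.

move(2), face(S)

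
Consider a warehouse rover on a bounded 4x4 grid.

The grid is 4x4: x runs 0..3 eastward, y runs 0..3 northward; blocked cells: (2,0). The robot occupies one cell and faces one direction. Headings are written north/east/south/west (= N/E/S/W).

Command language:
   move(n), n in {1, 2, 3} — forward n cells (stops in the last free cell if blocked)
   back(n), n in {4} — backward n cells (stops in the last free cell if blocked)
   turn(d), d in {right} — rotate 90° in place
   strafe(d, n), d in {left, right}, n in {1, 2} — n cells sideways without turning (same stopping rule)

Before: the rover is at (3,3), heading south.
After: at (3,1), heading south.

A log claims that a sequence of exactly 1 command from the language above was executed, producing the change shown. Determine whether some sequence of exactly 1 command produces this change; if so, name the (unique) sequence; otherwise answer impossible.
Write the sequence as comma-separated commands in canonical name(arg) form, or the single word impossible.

key: heading stays S — the single command does not turn
initial: at (3,3), heading south
[1] after move(2): at (3,1), heading south
all 9 alternatives checked — unique.

move(2)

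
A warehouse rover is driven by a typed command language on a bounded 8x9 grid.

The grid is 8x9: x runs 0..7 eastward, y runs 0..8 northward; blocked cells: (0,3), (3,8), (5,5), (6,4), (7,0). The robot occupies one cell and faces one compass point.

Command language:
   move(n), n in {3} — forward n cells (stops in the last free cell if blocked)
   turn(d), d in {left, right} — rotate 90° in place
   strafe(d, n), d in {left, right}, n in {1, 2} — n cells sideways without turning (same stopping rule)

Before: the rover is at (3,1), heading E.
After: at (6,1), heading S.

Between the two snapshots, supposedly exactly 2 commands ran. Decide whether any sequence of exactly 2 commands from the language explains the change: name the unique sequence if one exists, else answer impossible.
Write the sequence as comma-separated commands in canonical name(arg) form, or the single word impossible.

key: position moved to (6,1) AND the heading swung to S — translation plus rotation needed
from: at (3,1), heading E
[1] after move(3): at (6,1), heading E
[2] after turn(right): at (6,1), heading S
all 49 alternatives checked — unique.

move(3), turn(right)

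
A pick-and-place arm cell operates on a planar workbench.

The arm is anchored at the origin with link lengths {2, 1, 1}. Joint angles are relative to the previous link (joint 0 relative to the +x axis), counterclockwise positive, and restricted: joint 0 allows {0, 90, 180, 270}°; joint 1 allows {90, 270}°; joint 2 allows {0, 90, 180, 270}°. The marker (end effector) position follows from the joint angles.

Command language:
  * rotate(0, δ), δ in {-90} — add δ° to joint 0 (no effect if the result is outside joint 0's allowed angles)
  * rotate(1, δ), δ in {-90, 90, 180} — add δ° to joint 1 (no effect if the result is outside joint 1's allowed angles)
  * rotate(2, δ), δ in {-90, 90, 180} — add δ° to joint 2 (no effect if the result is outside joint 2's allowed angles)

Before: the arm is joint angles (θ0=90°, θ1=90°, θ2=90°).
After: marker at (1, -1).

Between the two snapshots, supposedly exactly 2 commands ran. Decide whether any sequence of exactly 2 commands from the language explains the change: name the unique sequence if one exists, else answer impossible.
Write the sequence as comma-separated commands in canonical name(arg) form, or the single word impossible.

rotate(0, -90), rotate(0, -90)

from: joint angles (θ0=90°, θ1=90°, θ2=90°)
step 1 (rotate(0, -90)): joint angles (θ0=0°, θ1=90°, θ2=90°)
step 2 (rotate(0, -90)): joint angles (θ0=270°, θ1=90°, θ2=90°)
no rival 2-sequence matches.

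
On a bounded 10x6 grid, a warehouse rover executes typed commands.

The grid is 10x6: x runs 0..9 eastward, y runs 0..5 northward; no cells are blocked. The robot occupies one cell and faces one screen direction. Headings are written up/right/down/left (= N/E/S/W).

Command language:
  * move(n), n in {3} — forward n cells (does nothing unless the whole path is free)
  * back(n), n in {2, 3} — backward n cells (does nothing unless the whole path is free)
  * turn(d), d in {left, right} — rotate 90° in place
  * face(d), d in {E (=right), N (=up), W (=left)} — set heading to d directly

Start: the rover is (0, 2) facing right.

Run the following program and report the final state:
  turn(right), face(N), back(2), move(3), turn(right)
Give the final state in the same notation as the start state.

(0, 3) facing right

begin: (0, 2) facing right
t=1 turn(right) ⇒ (0, 2) facing down
t=2 face(N) ⇒ (0, 2) facing up
t=3 back(2) ⇒ (0, 0) facing up
t=4 move(3) ⇒ (0, 3) facing up
t=5 turn(right) ⇒ (0, 3) facing right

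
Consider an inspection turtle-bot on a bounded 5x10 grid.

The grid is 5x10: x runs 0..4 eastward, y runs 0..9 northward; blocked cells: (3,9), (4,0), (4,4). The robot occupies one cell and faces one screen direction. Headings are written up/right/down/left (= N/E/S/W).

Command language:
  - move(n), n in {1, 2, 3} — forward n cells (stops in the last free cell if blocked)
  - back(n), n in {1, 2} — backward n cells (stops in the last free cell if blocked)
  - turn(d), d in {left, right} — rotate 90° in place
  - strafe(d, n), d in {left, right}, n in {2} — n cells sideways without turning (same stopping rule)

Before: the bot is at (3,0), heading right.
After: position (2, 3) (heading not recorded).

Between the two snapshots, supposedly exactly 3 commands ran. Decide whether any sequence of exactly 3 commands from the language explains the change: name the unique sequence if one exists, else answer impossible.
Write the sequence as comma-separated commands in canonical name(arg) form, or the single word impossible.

key: order matters: swapping back(1) and move(3) lands elsewhere
start: at (3,0), heading right
step 1 (back(1)): at (2,0), heading right
step 2 (turn(left)): at (2,0), heading up
step 3 (move(3)): at (2,3), heading up
uniquely the one of 729 3-step routes that fits.

back(1), turn(left), move(3)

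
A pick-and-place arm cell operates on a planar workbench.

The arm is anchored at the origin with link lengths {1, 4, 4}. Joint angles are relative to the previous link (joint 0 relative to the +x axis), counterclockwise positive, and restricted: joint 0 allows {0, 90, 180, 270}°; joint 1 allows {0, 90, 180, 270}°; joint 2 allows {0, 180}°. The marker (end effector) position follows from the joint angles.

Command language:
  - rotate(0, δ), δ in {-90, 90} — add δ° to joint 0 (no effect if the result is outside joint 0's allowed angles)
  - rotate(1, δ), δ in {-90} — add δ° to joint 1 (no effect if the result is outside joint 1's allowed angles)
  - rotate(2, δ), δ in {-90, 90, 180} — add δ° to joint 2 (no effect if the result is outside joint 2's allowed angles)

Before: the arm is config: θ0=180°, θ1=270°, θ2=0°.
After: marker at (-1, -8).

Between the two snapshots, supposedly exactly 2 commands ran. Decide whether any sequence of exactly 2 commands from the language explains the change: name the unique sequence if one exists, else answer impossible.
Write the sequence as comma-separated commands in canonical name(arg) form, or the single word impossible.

rotate(1, -90), rotate(1, -90)

initial: config: θ0=180°, θ1=270°, θ2=0°
1. rotate(1, -90) → config: θ0=180°, θ1=180°, θ2=0°
2. rotate(1, -90) → config: θ0=180°, θ1=90°, θ2=0°
no rival 2-sequence matches.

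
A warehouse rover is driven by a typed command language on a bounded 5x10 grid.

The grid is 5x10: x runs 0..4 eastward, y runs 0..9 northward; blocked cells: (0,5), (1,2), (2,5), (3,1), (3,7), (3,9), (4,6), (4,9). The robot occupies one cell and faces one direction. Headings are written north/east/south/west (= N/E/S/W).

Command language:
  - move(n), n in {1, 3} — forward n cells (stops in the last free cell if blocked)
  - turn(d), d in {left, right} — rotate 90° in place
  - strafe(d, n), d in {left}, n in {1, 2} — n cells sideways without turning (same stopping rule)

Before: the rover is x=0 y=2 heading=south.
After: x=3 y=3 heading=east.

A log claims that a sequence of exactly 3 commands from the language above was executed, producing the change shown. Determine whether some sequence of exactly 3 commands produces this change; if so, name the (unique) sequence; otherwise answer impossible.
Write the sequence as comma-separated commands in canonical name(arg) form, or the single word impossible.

key: cell and facing (now E) both changed — the 3 commands mix motion and turning
t0: x=0 y=2 heading=south
t=1 turn(left) ⇒ x=0 y=2 heading=east
t=2 strafe(left, 1) ⇒ x=0 y=3 heading=east
t=3 move(3) ⇒ x=3 y=3 heading=east
all 216 alternatives checked — unique.

turn(left), strafe(left, 1), move(3)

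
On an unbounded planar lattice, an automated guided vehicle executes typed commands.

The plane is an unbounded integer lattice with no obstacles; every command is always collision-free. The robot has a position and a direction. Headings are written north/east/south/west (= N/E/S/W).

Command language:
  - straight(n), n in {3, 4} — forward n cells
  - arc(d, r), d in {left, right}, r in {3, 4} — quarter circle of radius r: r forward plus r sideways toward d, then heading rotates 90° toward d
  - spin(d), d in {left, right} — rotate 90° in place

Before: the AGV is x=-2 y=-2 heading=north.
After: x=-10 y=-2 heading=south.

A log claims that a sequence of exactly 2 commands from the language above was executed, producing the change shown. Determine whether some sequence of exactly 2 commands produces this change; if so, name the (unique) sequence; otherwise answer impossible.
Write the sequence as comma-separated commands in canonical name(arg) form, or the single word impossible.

arc(left, 4), arc(left, 4)

key: position moved to (-10,-2) AND the heading swung to S — translation plus rotation needed
begin: x=-2 y=-2 heading=north
t=1 arc(left, 4) ⇒ x=-6 y=2 heading=west
t=2 arc(left, 4) ⇒ x=-10 y=-2 heading=south
no rival 2-sequence matches.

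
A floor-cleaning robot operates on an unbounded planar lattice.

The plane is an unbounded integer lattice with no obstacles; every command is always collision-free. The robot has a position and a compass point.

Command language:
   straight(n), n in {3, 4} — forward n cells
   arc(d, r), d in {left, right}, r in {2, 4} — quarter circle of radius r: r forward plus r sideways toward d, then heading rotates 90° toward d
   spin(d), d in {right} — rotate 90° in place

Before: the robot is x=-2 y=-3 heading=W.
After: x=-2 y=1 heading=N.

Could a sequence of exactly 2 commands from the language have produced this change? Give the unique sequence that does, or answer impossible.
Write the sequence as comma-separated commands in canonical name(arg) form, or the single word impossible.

key: cell and facing (now N) both changed — the 2 commands mix motion and turning
initial: x=-2 y=-3 heading=W
1. spin(right) → x=-2 y=-3 heading=N
2. straight(4) → x=-2 y=1 heading=N
no rival 2-sequence matches.

spin(right), straight(4)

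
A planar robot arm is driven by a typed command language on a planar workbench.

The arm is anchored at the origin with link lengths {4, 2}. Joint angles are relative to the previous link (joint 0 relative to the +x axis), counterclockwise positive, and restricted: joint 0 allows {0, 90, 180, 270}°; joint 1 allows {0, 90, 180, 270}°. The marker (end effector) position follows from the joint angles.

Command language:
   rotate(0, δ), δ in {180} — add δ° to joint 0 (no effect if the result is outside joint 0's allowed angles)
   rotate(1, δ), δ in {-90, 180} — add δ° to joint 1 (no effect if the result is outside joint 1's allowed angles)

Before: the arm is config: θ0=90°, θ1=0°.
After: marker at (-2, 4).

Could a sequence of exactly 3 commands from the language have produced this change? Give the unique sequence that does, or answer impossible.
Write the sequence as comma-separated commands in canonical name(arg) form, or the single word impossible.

rotate(1, -90), rotate(1, -90), rotate(1, -90)

begin: config: θ0=90°, θ1=0°
t=1 rotate(1, -90) ⇒ config: θ0=90°, θ1=270°
t=2 rotate(1, -90) ⇒ config: θ0=90°, θ1=180°
t=3 rotate(1, -90) ⇒ config: θ0=90°, θ1=90°
no rival 3-sequence matches.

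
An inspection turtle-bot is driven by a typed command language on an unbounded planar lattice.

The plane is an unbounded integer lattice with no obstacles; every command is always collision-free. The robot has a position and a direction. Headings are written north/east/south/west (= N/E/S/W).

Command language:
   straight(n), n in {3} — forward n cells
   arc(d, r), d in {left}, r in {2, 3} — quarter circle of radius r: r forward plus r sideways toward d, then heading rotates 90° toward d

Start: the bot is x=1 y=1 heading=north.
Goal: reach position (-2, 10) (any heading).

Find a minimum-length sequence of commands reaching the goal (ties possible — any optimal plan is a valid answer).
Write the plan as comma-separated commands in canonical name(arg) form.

t0: x=1 y=1 heading=north
[1] after straight(3): x=1 y=4 heading=north
[2] after straight(3): x=1 y=7 heading=north
[3] after arc(left, 3): x=-2 y=10 heading=west
minimal: 3 command(s), checked below 3.

straight(3), straight(3), arc(left, 3)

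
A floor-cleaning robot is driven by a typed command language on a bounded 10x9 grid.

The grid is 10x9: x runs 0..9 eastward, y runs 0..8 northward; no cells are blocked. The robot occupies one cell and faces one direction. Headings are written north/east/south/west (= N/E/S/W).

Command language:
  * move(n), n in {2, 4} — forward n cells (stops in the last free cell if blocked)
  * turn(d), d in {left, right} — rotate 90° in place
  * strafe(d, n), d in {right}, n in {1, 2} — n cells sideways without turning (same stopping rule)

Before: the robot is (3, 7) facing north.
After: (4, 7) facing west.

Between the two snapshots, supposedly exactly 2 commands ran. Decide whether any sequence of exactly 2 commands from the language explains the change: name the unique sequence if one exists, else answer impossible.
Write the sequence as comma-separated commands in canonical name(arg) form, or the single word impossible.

key: order matters: swapping strafe(right, 1) and turn(left) lands elsewhere
initial: (3, 7) facing north
1. strafe(right, 1) → (4, 7) facing north
2. turn(left) → (4, 7) facing west
uniquely the one of 36 2-step routes that fits.

strafe(right, 1), turn(left)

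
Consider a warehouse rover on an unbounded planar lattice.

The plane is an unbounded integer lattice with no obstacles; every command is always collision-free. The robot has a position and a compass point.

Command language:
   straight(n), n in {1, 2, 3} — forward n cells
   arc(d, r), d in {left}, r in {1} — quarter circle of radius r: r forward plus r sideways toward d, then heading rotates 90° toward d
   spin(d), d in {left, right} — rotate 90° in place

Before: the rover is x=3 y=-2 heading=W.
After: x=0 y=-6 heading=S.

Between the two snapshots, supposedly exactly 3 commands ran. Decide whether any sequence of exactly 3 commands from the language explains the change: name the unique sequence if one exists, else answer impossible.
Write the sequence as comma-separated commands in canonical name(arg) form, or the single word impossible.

key: order matters: swapping straight(2) and straight(3) lands elsewhere
t0: x=3 y=-2 heading=W
[1] after straight(2): x=1 y=-2 heading=W
[2] after arc(left, 1): x=0 y=-3 heading=S
[3] after straight(3): x=0 y=-6 heading=S
no rival 3-sequence matches.

straight(2), arc(left, 1), straight(3)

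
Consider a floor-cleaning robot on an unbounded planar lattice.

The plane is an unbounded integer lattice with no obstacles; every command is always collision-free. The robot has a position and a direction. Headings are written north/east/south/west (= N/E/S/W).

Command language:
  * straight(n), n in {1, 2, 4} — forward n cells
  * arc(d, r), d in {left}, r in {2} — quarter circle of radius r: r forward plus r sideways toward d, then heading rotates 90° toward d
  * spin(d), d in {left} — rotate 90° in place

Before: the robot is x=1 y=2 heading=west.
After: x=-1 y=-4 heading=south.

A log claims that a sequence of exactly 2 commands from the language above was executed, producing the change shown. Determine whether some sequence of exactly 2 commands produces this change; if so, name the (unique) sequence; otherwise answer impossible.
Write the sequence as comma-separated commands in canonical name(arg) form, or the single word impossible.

key: order matters: swapping arc(left, 2) and straight(4) lands elsewhere
from: x=1 y=2 heading=west
[1] after arc(left, 2): x=-1 y=0 heading=south
[2] after straight(4): x=-1 y=-4 heading=south
no rival 2-sequence matches.

arc(left, 2), straight(4)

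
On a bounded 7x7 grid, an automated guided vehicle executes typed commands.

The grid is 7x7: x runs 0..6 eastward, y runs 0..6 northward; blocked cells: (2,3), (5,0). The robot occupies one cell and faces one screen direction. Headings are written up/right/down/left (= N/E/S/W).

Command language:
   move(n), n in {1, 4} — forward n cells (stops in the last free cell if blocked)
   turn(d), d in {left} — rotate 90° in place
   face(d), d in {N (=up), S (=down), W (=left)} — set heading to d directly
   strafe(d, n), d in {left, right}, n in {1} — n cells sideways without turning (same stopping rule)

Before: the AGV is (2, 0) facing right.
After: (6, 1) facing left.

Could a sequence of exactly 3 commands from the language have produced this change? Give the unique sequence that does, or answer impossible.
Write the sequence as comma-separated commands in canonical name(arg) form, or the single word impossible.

key: cell and facing (now W) both changed — the 3 commands mix motion and turning
initial: (2, 0) facing right
t=1 strafe(left, 1) ⇒ (2, 1) facing right
t=2 move(4) ⇒ (6, 1) facing right
t=3 face(W) ⇒ (6, 1) facing left
all 512 alternatives checked — unique.

strafe(left, 1), move(4), face(W)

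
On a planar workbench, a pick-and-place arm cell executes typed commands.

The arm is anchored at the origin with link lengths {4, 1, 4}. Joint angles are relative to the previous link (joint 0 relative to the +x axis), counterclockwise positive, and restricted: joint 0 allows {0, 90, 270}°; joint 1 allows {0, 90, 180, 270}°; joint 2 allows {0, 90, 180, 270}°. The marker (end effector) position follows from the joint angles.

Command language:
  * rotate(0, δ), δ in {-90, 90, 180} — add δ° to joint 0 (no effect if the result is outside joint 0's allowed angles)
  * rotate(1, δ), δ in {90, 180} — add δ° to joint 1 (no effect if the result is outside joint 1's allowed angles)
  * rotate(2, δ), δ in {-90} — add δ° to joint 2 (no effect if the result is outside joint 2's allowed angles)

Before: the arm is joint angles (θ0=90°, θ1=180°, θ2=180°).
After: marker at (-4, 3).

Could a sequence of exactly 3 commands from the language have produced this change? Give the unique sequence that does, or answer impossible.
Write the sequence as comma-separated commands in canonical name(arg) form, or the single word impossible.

rotate(2, -90), rotate(2, -90), rotate(2, -90)

from: joint angles (θ0=90°, θ1=180°, θ2=180°)
t=1 rotate(2, -90) ⇒ joint angles (θ0=90°, θ1=180°, θ2=90°)
t=2 rotate(2, -90) ⇒ joint angles (θ0=90°, θ1=180°, θ2=0°)
t=3 rotate(2, -90) ⇒ joint angles (θ0=90°, θ1=180°, θ2=270°)
all 216 alternatives checked — unique.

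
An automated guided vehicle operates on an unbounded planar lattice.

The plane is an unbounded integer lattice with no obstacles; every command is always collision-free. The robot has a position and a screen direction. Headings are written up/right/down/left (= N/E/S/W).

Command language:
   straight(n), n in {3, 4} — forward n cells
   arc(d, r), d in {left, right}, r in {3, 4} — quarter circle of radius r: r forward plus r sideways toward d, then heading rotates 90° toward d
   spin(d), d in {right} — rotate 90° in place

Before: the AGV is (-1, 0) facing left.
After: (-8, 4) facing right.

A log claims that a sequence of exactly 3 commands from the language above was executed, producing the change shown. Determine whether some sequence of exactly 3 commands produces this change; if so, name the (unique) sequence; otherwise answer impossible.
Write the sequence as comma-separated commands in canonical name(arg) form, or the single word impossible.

key: cell and facing (now E) both changed — the 3 commands mix motion and turning
start: (-1, 0) facing left
t=1 straight(3) ⇒ (-4, 0) facing left
t=2 arc(right, 4) ⇒ (-8, 4) facing up
t=3 spin(right) ⇒ (-8, 4) facing right
no rival 3-sequence matches.

straight(3), arc(right, 4), spin(right)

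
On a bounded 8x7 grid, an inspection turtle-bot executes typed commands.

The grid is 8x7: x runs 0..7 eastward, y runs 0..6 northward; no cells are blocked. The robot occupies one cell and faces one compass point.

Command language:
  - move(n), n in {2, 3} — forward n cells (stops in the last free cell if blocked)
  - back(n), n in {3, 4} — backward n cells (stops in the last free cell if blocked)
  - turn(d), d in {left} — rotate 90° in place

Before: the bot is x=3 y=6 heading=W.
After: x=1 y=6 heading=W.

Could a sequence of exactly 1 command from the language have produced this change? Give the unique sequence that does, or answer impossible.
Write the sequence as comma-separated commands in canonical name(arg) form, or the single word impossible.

move(2)

key: still facing W — the one step turns nothing
start: x=3 y=6 heading=W
step 1 (move(2)): x=1 y=6 heading=W
no other 1-command option fits: unique.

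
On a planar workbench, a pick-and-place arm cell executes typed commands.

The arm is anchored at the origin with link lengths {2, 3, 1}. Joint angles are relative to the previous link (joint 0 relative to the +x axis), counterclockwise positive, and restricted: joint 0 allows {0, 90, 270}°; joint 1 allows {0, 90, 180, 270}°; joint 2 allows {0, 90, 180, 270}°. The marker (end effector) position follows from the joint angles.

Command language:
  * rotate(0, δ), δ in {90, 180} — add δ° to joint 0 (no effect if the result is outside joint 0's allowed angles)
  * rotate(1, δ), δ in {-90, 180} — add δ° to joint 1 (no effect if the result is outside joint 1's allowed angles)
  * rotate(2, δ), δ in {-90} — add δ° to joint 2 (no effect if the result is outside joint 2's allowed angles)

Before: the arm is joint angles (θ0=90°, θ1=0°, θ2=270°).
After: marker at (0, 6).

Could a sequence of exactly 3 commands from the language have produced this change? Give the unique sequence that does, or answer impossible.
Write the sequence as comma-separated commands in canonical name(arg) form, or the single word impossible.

t0: joint angles (θ0=90°, θ1=0°, θ2=270°)
step 1 (rotate(2, -90)): joint angles (θ0=90°, θ1=0°, θ2=180°)
step 2 (rotate(2, -90)): joint angles (θ0=90°, θ1=0°, θ2=90°)
step 3 (rotate(2, -90)): joint angles (θ0=90°, θ1=0°, θ2=0°)
uniquely the one of 125 3-step routes that fits.

rotate(2, -90), rotate(2, -90), rotate(2, -90)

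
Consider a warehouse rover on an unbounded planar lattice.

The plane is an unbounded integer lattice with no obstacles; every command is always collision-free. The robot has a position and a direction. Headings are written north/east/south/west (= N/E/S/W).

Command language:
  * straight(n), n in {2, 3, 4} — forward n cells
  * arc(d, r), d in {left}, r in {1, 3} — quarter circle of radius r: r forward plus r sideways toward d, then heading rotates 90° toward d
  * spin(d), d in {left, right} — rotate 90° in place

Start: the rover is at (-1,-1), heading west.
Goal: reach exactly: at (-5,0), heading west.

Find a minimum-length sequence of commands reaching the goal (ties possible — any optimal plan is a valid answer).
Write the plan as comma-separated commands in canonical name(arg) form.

from: at (-1,-1), heading west
[1] after spin(right): at (-1,-1), heading north
[2] after arc(left, 1): at (-2,0), heading west
[3] after straight(3): at (-5,0), heading west
minimal: 3 command(s), checked below 3.

spin(right), arc(left, 1), straight(3)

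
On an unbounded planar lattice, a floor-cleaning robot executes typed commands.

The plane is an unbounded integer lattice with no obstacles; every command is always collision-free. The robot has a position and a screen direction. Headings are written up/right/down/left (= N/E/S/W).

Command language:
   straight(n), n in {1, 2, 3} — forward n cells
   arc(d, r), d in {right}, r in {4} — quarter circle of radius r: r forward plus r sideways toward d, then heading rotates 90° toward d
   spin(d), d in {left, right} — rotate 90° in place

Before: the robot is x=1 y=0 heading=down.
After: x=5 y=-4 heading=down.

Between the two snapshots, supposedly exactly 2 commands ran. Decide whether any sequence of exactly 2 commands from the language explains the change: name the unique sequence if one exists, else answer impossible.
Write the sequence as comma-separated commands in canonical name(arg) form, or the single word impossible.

key: still facing S at the end — net rotation zero over 2 steps
from: x=1 y=0 heading=down
t=1 spin(left) ⇒ x=1 y=0 heading=right
t=2 arc(right, 4) ⇒ x=5 y=-4 heading=down
all 36 alternatives checked — unique.

spin(left), arc(right, 4)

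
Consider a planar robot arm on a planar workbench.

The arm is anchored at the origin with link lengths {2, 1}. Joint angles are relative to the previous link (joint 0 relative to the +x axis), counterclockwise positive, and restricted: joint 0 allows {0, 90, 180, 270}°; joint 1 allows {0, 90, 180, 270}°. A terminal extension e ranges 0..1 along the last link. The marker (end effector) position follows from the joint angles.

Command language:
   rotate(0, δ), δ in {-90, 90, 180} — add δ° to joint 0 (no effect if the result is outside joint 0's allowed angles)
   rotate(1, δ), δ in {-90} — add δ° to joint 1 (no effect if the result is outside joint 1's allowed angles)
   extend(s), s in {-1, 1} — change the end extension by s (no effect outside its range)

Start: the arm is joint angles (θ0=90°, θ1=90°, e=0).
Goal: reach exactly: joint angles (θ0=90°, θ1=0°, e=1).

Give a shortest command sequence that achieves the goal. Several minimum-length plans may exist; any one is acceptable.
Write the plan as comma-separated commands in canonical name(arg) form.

rotate(1, -90), extend(1)

begin: joint angles (θ0=90°, θ1=90°, e=0)
step 1 (rotate(1, -90)): joint angles (θ0=90°, θ1=0°, e=0)
step 2 (extend(1)): joint angles (θ0=90°, θ1=0°, e=1)
no 1-step plan works, so 2 is optimal.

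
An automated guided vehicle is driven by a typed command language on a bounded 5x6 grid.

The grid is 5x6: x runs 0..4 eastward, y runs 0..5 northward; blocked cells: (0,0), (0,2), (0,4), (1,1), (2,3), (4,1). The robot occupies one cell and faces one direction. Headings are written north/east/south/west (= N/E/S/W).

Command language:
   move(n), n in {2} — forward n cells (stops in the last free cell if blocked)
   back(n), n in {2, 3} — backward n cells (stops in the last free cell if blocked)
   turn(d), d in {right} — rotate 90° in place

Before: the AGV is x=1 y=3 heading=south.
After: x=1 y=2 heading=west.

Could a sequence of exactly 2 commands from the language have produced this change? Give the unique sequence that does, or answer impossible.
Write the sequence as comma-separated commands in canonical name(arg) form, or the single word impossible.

move(2), turn(right)

key: move(2) is stopped early by the blocked cell at (1,1)
t0: x=1 y=3 heading=south
1. move(2) → x=1 y=2 heading=south
2. turn(right) → x=1 y=2 heading=west
no rival 2-sequence matches.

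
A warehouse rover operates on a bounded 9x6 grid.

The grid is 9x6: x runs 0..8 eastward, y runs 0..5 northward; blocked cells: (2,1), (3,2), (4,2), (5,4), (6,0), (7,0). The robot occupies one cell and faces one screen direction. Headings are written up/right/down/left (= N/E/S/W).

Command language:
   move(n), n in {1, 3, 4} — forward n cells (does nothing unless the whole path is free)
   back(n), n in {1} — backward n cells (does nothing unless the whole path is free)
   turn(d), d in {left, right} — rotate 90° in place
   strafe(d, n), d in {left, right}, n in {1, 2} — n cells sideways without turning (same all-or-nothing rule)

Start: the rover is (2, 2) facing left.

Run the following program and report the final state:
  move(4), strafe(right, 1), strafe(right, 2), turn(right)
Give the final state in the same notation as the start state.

start: (2, 2) facing left
t=1 move(4) ⇒ (2, 2) facing left
t=2 strafe(right, 1) ⇒ (2, 3) facing left
t=3 strafe(right, 2) ⇒ (2, 5) facing left
t=4 turn(right) ⇒ (2, 5) facing up

(2, 5) facing up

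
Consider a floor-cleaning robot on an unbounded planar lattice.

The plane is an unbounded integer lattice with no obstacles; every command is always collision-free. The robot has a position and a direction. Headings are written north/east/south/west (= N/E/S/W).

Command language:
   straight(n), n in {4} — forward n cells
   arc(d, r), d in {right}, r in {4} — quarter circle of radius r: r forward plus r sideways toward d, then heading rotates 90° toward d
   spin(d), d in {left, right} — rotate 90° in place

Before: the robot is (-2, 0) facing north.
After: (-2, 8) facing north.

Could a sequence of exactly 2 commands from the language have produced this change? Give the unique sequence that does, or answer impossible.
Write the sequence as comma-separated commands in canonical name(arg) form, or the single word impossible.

straight(4), straight(4)

key: heading stays N — no command in the sequence turns
start: (-2, 0) facing north
t=1 straight(4) ⇒ (-2, 4) facing north
t=2 straight(4) ⇒ (-2, 8) facing north
no rival 2-sequence matches.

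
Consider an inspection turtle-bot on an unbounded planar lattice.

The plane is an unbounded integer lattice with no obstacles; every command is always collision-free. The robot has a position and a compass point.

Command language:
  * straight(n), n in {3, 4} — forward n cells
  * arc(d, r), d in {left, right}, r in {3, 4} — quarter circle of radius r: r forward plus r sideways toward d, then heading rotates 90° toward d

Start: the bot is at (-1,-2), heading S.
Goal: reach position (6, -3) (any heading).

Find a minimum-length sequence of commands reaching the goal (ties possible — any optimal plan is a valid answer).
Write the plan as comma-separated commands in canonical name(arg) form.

t0: at (-1,-2), heading S
1. arc(left, 4) → at (3,-6), heading E
2. arc(left, 3) → at (6,-3), heading N
minimal: 2 command(s), checked below 2.

arc(left, 4), arc(left, 3)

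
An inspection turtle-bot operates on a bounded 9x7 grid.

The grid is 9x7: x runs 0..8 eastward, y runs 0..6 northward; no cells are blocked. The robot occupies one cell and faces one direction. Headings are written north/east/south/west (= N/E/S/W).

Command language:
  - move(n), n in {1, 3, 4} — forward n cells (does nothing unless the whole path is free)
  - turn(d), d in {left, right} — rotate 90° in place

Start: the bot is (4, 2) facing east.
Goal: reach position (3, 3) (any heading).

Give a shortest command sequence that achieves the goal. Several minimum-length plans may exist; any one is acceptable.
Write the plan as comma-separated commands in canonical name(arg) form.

begin: (4, 2) facing east
1. turn(left) → (4, 2) facing north
2. move(1) → (4, 3) facing north
3. turn(left) → (4, 3) facing west
4. move(1) → (3, 3) facing west
no 3-step plan works, so 4 is optimal.

turn(left), move(1), turn(left), move(1)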